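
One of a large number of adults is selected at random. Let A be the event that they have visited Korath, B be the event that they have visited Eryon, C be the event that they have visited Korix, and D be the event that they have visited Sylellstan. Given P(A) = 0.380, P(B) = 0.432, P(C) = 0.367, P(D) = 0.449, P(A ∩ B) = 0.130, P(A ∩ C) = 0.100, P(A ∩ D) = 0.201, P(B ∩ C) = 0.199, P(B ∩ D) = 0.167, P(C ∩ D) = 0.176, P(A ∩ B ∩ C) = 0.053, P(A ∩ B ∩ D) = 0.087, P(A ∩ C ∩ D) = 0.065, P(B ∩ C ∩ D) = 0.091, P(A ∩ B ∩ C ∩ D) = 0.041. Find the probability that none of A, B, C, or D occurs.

0.090

P(A ∪ B ∪ C ∪ D) = 0.380 + 0.432 + 0.367 + 0.449 − 0.130 − 0.100 − 0.201 − 0.199 − 0.167 − 0.176 + 0.053 + 0.087 + 0.065 + 0.091 − 0.041 = 0.910
P(none) = 1 − 0.910 = 0.090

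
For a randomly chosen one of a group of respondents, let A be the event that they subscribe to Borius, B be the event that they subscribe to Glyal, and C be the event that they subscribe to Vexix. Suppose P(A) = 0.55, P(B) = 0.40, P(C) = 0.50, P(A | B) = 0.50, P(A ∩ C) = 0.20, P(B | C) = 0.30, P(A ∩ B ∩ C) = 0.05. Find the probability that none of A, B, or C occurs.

P(A ∩ B) = P(B)·P(A|B) = 0.40 × 0.50 = 0.20
P(B ∩ C) = P(C)·P(B|C) = 0.50 × 0.30 = 0.15
P(A ∪ B ∪ C) = 0.55 + 0.40 + 0.50 − 0.20 − 0.20 − 0.15 + 0.05 = 0.95
P(none) = 1 − 0.95 = 0.05

0.05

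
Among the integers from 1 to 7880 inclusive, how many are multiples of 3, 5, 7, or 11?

4605

By inclusion–exclusion:
floor(7880/3) + floor(7880/5) + floor(7880/7) + floor(7880/11) − floor(7880/15) − floor(7880/21) − floor(7880/33) − floor(7880/35) − floor(7880/55) − floor(7880/77) + floor(7880/105) + floor(7880/165) + floor(7880/231) + floor(7880/385) − floor(7880/1155) = 2626 + 1576 + 1125 + 716 − 525 − 375 − 238 − 225 − 143 − 102 + 75 + 47 + 34 + 20 − 6 = 4605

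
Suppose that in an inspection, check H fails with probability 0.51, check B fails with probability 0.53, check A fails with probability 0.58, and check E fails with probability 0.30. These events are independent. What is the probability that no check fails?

Since the events are independent, P(none) is the product of the individual non-occurrence probabilities.
P(none) = (1 − 0.51) × (1 − 0.53) × (1 − 0.58) × (1 − 0.30) = 0.49 × 0.47 × 0.42 × 0.70 = 0.0677082

0.0677082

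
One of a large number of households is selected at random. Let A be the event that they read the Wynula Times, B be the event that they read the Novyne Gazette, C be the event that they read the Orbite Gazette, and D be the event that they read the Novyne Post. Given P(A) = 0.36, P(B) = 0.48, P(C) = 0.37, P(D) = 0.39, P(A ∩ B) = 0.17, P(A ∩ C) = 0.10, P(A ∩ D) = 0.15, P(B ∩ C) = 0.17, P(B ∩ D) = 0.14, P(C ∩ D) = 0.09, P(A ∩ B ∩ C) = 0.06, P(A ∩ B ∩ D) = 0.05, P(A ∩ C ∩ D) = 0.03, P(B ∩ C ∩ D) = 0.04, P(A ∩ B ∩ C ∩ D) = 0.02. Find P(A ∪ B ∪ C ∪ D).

0.94

By inclusion-exclusion,
P(A ∪ B ∪ C ∪ D) = 0.36 + 0.48 + 0.37 + 0.39 − 0.17 − 0.10 − 0.15 − 0.17 − 0.14 − 0.09 + 0.06 + 0.05 + 0.03 + 0.04 − 0.02 = 0.94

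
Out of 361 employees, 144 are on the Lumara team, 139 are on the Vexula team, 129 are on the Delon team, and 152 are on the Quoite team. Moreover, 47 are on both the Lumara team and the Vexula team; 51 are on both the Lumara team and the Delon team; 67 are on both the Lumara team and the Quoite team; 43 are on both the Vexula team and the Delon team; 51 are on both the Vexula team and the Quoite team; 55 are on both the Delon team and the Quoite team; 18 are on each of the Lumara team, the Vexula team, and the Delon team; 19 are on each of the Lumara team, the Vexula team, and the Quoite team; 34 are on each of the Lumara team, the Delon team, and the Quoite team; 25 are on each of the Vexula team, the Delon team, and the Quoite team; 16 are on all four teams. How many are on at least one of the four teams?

330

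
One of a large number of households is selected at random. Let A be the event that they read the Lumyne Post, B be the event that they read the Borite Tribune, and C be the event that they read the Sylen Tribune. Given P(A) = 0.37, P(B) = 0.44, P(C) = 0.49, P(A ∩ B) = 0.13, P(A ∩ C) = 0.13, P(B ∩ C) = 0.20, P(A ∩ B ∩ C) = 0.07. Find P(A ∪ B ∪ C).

0.91

Inclusion–exclusion gives
P(A ∪ B ∪ C) = 0.37 + 0.44 + 0.49 − 0.13 − 0.13 − 0.20 + 0.07 = 0.91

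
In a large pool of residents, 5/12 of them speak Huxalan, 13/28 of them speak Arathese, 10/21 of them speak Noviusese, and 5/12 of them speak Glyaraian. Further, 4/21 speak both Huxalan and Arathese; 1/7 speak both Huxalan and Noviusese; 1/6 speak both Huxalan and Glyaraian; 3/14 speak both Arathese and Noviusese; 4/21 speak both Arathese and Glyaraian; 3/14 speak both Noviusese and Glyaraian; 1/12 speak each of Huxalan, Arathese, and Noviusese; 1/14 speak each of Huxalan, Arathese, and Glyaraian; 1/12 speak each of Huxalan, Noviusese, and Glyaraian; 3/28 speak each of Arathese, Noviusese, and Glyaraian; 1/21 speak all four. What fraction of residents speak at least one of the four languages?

20/21

By inclusion–exclusion:
P(union) = 5/12 + 13/28 + 10/21 + 5/12 − 4/21 − 1/7 − 1/6 − 3/14 − 4/21 − 3/14 + 1/12 + 1/14 + 1/12 + 3/28 − 1/21 = 20/21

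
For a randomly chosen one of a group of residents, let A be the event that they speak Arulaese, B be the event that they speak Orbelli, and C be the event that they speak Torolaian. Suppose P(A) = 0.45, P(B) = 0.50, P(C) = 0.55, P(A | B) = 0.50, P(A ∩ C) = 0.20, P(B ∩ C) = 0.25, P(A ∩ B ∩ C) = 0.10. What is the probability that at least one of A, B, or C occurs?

0.90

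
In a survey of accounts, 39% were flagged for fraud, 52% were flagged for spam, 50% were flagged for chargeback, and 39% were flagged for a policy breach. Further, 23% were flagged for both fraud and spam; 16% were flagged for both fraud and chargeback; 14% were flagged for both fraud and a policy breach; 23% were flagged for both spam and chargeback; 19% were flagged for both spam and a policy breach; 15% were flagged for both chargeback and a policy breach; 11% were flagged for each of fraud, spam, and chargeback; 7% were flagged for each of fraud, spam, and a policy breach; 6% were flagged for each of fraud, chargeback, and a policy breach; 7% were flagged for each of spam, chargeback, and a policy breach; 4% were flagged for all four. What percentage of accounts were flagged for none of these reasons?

3%

Inclusion–exclusion gives
P(at least one) = 39 + 52 + 50 + 39 − 23 − 16 − 14 − 23 − 19 − 15 + 11 + 7 + 6 + 7 − 4 = 97%
P(none) = 100% − 97% = 3%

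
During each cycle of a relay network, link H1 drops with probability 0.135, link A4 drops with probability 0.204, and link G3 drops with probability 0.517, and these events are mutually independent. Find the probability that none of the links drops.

Since the events are independent, P(none) is the product of the individual non-occurrence probabilities.
P(none) = (1 − 0.135) × (1 − 0.204) × (1 − 0.517) = 0.865 × 0.796 × 0.483 = 0.33256482

0.33256482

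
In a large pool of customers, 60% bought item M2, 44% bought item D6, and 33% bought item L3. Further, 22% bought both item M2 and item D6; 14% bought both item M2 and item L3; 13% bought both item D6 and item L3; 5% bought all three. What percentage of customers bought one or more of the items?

93%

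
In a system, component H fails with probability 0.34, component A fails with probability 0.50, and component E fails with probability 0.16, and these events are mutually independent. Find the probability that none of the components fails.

0.2772

P(none) = (1 − 0.34) × (1 − 0.50) × (1 − 0.16) = 0.66 × 0.50 × 0.84 = 0.2772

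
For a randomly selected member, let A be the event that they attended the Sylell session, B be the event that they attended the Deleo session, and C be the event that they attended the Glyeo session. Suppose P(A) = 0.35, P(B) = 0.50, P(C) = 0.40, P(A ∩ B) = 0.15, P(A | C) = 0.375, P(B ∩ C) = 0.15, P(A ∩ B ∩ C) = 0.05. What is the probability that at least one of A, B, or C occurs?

P(A ∩ C) = P(C)·P(A|C) = 0.40 × 0.375 = 0.15
By inclusion–exclusion:
P(A ∪ B ∪ C) = 0.35 + 0.50 + 0.40 − 0.15 − 0.15 − 0.15 + 0.05 = 0.85

0.85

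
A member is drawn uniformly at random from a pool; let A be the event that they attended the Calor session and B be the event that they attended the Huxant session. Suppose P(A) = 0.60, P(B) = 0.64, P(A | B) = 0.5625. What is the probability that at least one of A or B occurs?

0.88

P(A ∩ B) = P(B)·P(A|B) = 0.64 × 0.5625 = 0.36
Apply inclusion-exclusion:
P(A ∪ B) = 0.60 + 0.64 − 0.36 = 0.88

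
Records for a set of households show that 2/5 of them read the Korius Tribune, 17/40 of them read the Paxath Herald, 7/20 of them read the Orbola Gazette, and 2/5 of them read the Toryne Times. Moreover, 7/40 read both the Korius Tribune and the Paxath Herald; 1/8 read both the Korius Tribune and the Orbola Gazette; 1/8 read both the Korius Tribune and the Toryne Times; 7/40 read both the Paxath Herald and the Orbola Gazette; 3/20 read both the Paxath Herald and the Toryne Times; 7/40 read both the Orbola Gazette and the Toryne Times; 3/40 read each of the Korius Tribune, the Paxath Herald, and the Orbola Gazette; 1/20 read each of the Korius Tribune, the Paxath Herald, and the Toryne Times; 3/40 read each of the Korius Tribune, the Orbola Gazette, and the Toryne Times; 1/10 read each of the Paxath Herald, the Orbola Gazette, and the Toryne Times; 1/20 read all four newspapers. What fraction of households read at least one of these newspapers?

By inclusion-exclusion,
P(union) = 2/5 + 17/40 + 7/20 + 2/5 − 7/40 − 1/8 − 1/8 − 7/40 − 3/20 − 7/40 + 3/40 + 1/20 + 3/40 + 1/10 − 1/20 = 9/10

9/10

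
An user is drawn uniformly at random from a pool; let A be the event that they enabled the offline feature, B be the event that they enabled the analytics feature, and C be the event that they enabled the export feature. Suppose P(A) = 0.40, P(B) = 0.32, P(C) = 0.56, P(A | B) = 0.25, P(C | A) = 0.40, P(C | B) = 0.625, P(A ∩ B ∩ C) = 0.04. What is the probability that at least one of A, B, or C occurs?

0.88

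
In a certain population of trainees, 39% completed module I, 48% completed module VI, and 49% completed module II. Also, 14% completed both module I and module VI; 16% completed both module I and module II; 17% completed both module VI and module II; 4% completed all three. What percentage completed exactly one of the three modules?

54%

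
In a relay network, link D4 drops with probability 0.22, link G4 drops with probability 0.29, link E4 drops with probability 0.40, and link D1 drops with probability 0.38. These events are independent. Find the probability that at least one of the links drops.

0.7939864

Independence gives P(none) = ∏(1 − pᵢ).
P(none) = (1 − 0.22) × (1 − 0.29) × (1 − 0.40) × (1 − 0.38) = 0.78 × 0.71 × 0.60 × 0.62 = 0.2060136
P(at least one) = 1 − 0.2060136 = 0.7939864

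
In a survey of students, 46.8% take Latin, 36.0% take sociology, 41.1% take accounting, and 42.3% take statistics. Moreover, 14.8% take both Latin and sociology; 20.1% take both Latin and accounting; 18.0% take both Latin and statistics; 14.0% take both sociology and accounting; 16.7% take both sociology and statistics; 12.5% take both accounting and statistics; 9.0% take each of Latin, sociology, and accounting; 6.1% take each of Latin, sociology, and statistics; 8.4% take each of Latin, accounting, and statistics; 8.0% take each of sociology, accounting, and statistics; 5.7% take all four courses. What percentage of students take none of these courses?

4.1%

P(≥1) = 46.8 + 36.0 + 41.1 + 42.3 − 14.8 − 20.1 − 18.0 − 14.0 − 16.7 − 12.5 + 9.0 + 6.1 + 8.4 + 8.0 − 5.7 = 95.9%
P(none) = 100% − 95.9% = 4.1%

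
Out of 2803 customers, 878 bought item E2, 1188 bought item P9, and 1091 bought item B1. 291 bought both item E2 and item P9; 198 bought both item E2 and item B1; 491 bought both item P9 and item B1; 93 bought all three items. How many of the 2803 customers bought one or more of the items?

Apply inclusion-exclusion:
N(≥1) = 878 + 1188 + 1091 − 291 − 198 − 491 + 93 = 2270

2270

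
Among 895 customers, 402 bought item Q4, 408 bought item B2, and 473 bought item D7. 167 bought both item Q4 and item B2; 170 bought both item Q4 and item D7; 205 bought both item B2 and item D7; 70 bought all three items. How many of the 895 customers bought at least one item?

|union| = 402 + 408 + 473 − 167 − 170 − 205 + 70 = 811

811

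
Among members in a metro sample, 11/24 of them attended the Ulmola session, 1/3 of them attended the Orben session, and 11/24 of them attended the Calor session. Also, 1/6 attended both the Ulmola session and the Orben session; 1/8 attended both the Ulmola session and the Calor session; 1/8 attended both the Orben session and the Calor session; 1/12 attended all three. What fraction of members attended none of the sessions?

1/12

Apply inclusion-exclusion:
P(union) = 11/24 + 1/3 + 11/24 − 1/6 − 1/8 − 1/8 + 1/12 = 11/12
P(none) = 1 − 11/12 = 1/12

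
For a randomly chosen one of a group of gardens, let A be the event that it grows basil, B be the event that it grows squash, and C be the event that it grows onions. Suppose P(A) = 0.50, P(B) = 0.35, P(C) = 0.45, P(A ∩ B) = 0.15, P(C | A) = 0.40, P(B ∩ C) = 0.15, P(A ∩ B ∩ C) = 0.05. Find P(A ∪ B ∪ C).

P(A ∩ C) = P(A)·P(C|A) = 0.50 × 0.40 = 0.20
P(A ∪ B ∪ C) = 0.50 + 0.35 + 0.45 − 0.15 − 0.20 − 0.15 + 0.05 = 0.85

0.85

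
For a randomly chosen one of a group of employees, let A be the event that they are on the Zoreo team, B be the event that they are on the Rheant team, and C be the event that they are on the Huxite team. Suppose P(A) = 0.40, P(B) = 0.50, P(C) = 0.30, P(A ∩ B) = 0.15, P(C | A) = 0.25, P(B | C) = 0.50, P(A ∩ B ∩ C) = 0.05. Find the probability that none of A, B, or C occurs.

0.15

P(A ∩ C) = P(A)·P(C|A) = 0.40 × 0.25 = 0.10
P(B ∩ C) = P(C)·P(B|C) = 0.30 × 0.50 = 0.15
P(A ∪ B ∪ C) = 0.40 + 0.50 + 0.30 − 0.15 − 0.10 − 0.15 + 0.05 = 0.85
P(none) = 1 − 0.85 = 0.15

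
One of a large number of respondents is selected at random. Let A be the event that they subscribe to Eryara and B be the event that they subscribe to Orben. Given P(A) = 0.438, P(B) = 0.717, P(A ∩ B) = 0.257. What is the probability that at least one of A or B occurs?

0.898

By inclusion-exclusion,
P(A ∪ B) = 0.438 + 0.717 − 0.257 = 0.898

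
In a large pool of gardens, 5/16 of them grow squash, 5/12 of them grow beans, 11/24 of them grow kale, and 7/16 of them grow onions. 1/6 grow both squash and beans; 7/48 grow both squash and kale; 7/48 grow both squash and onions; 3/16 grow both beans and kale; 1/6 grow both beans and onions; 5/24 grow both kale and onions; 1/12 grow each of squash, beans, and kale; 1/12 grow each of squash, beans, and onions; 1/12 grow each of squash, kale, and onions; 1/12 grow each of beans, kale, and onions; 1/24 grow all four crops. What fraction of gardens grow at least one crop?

43/48

Apply inclusion-exclusion:
P(at least one) = 5/16 + 5/12 + 11/24 + 7/16 − 1/6 − 7/48 − 7/48 − 3/16 − 1/6 − 5/24 + 1/12 + 1/12 + 1/12 + 1/12 − 1/24 = 43/48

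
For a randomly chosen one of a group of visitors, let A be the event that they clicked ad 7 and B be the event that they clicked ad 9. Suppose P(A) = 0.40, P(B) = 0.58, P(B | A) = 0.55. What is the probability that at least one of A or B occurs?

P(A ∩ B) = P(A)·P(B|A) = 0.40 × 0.55 = 0.22
P(A ∪ B) = 0.40 + 0.58 − 0.22 = 0.76

0.76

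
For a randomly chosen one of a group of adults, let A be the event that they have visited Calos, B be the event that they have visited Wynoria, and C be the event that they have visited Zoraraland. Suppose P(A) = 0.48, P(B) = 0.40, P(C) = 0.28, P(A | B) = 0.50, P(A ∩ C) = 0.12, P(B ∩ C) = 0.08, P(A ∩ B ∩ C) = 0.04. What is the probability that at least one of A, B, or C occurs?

P(A ∩ B) = P(B)·P(A|B) = 0.40 × 0.50 = 0.20
By inclusion-exclusion,
P(A ∪ B ∪ C) = 0.48 + 0.40 + 0.28 − 0.20 − 0.12 − 0.08 + 0.04 = 0.80

0.80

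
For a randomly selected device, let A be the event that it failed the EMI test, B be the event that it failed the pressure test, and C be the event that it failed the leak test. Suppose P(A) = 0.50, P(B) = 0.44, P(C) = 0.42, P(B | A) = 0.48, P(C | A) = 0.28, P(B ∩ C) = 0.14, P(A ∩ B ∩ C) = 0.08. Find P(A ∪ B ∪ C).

0.92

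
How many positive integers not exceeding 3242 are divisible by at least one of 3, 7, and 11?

1557

⌊3242/3⌋ + ⌊3242/7⌋ + ⌊3242/11⌋ − ⌊3242/21⌋ − ⌊3242/33⌋ − ⌊3242/77⌋ + ⌊3242/231⌋ = 1080 + 463 + 294 − 154 − 98 − 42 + 14 = 1557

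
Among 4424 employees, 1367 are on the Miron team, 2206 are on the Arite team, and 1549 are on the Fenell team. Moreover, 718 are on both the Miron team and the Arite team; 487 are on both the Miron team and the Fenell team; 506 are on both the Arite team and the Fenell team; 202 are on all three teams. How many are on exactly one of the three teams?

2306

Using the inclusion–exclusion count for exactly one event:
N(exactly one) = 1367 + 2206 + 1549 − 2·718 − 2·487 − 2·506 + 3·202 = 2306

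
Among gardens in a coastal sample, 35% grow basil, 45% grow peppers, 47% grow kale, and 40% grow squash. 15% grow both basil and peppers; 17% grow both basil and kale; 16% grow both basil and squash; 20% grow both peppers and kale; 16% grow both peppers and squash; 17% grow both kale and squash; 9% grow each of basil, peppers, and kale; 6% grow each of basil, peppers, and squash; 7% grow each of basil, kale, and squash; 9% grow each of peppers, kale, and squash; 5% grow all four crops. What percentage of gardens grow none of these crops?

8%

Apply inclusion-exclusion:
P(union) = 35 + 45 + 47 + 40 − 15 − 17 − 16 − 20 − 16 − 17 + 9 + 6 + 7 + 9 − 5 = 92%
P(none) = 100% − 92% = 8%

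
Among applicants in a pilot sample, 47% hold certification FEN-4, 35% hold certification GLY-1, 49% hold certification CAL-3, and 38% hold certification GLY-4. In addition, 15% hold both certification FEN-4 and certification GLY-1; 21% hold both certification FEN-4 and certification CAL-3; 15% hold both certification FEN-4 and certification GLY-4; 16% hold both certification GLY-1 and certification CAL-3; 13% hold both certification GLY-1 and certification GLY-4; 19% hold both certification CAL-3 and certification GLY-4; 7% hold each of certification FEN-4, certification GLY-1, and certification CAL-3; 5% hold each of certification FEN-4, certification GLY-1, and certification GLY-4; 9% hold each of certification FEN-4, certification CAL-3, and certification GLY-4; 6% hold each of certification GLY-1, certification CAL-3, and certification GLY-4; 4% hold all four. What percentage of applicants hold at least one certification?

93%

By inclusion–exclusion:
P(union) = 47 + 35 + 49 + 38 − 15 − 21 − 15 − 16 − 13 − 19 + 7 + 5 + 9 + 6 − 4 = 93%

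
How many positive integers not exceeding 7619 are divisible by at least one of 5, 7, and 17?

⌊7619/5⌋ + ⌊7619/7⌋ + ⌊7619/17⌋ − ⌊7619/35⌋ − ⌊7619/85⌋ − ⌊7619/119⌋ + ⌊7619/595⌋ = 1523 + 1088 + 448 − 217 − 89 − 64 + 12 = 2701

2701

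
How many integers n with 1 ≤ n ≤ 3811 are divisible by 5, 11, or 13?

1253

Using inclusion–exclusion:
⌊3811/5⌋ + ⌊3811/11⌋ + ⌊3811/13⌋ − ⌊3811/55⌋ − ⌊3811/65⌋ − ⌊3811/143⌋ + ⌊3811/715⌋ = 762 + 346 + 293 − 69 − 58 − 26 + 5 = 1253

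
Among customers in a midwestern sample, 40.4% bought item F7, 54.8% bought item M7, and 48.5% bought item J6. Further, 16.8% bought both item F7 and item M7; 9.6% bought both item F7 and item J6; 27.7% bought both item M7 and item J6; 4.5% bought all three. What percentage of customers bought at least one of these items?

Using inclusion–exclusion:
P(at least one) = 40.4 + 54.8 + 48.5 − 16.8 − 9.6 − 27.7 + 4.5 = 94.1%

94.1%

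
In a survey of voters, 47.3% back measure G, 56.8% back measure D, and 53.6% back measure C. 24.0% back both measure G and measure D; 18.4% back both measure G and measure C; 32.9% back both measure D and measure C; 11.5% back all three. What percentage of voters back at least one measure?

93.9%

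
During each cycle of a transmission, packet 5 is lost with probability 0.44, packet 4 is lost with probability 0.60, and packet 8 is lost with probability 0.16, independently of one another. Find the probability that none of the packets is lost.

P(none) = (1 − 0.44) × (1 − 0.60) × (1 − 0.16) = 0.56 × 0.40 × 0.84 = 0.18816

0.18816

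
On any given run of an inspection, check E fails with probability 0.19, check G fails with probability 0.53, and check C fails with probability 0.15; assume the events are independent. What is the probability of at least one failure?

0.676405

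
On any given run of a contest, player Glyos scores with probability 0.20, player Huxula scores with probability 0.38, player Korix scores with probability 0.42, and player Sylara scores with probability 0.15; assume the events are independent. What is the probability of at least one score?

P(none) = (1 − 0.20) × (1 − 0.38) × (1 − 0.42) × (1 − 0.15) = 0.80 × 0.62 × 0.58 × 0.85 = 0.244528
P(at least one) = 1 − 0.244528 = 0.755472

0.755472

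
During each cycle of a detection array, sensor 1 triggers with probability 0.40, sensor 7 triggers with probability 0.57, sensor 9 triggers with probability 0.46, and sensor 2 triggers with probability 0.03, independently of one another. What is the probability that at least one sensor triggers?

Independence gives P(none) = ∏(1 − pᵢ).
P(none) = (1 − 0.40) × (1 − 0.57) × (1 − 0.46) × (1 − 0.03) = 0.60 × 0.43 × 0.54 × 0.97 = 0.1351404
P(at least one) = 1 − 0.1351404 = 0.8648596

0.8648596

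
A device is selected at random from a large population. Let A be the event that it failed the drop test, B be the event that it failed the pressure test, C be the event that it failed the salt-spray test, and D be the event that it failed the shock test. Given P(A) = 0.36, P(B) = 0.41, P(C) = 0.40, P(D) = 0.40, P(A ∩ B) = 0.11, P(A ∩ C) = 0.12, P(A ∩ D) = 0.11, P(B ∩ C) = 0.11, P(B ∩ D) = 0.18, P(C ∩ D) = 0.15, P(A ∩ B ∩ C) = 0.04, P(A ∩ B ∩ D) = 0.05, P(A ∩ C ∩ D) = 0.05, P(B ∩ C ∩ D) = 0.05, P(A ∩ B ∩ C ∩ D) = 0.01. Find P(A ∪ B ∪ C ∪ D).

0.97

P(A ∪ B ∪ C ∪ D) = 0.36 + 0.41 + 0.40 + 0.40 − 0.11 − 0.12 − 0.11 − 0.11 − 0.18 − 0.15 + 0.04 + 0.05 + 0.05 + 0.05 − 0.01 = 0.97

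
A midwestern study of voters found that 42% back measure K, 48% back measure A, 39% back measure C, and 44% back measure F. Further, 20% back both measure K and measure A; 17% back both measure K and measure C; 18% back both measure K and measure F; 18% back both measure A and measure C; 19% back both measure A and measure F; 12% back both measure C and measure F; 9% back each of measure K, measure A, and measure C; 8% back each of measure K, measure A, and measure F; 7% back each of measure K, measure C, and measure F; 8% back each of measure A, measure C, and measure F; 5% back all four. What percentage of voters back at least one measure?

Apply inclusion-exclusion:
P(at least one) = 42 + 48 + 39 + 44 − 20 − 17 − 18 − 18 − 19 − 12 + 9 + 8 + 7 + 8 − 5 = 96%

96%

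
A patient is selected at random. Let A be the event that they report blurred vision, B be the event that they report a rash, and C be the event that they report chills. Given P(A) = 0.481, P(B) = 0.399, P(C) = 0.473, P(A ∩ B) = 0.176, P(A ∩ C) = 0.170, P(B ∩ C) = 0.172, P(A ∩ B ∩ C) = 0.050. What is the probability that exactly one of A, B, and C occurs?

By inclusion–exclusion (exactly-one form):
P(exactly one) = 0.481 + 0.399 + 0.473 − 2·0.176 − 2·0.170 − 2·0.172 + 3·0.050 = 0.467

0.467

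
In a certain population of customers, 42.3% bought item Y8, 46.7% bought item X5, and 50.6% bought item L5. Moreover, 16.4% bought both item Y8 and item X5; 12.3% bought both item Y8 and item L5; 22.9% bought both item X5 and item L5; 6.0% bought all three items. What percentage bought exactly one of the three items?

P(exactly one) = 42.3 + 46.7 + 50.6 − 2·16.4 − 2·12.3 − 2·22.9 + 3·6.0 = 54.4%

54.4%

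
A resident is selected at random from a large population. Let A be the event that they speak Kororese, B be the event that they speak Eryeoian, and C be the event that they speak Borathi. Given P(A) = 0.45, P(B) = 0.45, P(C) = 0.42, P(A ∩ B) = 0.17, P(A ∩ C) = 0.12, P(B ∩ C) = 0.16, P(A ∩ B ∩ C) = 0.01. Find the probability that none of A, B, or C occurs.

Using inclusion–exclusion:
P(A ∪ B ∪ C) = 0.45 + 0.45 + 0.42 − 0.17 − 0.12 − 0.16 + 0.01 = 0.88
P(none) = 1 − 0.88 = 0.12

0.12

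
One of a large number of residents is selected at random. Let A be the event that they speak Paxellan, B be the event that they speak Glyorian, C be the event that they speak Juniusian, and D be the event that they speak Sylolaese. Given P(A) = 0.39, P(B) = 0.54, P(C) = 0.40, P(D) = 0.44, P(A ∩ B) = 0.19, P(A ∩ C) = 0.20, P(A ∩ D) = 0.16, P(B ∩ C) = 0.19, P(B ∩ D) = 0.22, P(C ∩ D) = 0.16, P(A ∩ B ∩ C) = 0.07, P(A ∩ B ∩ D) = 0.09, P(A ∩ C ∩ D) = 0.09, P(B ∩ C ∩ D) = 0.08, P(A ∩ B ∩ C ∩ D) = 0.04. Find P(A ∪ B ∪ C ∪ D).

0.94

Using inclusion–exclusion:
P(A ∪ B ∪ C ∪ D) = 0.39 + 0.54 + 0.40 + 0.44 − 0.19 − 0.20 − 0.16 − 0.19 − 0.22 − 0.16 + 0.07 + 0.09 + 0.09 + 0.08 − 0.04 = 0.94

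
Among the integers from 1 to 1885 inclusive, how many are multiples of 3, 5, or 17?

floor(1885/3) + floor(1885/5) + floor(1885/17) − floor(1885/15) − floor(1885/51) − floor(1885/85) + floor(1885/255) = 628 + 377 + 110 − 125 − 36 − 22 + 7 = 939

939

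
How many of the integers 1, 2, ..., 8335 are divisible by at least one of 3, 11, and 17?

3580

floor(8335/3) + floor(8335/11) + floor(8335/17) − floor(8335/33) − floor(8335/51) − floor(8335/187) + floor(8335/561) = 2778 + 757 + 490 − 252 − 163 − 44 + 14 = 3580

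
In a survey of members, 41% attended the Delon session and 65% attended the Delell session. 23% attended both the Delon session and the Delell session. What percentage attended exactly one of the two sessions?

60%

P(exactly one) = 41 + 65 − 2·23 = 60%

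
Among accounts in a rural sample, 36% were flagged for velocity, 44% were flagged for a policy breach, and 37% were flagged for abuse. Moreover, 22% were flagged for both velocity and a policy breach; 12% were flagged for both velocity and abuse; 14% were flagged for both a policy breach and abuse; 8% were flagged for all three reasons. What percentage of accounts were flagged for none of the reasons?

By inclusion-exclusion,
P(union) = 36 + 44 + 37 − 22 − 12 − 14 + 8 = 77%
P(none) = 100% − 77% = 23%

23%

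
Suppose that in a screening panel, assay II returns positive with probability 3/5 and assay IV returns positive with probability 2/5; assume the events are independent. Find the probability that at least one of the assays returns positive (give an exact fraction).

19/25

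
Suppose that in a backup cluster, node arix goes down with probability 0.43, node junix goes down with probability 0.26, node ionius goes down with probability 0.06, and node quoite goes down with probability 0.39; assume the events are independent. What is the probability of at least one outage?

Since the events are independent, P(none) is the product of the individual non-occurrence probabilities.
P(none) = (1 − 0.43) × (1 − 0.26) × (1 − 0.06) × (1 − 0.39) = 0.57 × 0.74 × 0.94 × 0.61 = 0.24186012
P(at least one) = 1 − 0.24186012 = 0.75813988

0.75813988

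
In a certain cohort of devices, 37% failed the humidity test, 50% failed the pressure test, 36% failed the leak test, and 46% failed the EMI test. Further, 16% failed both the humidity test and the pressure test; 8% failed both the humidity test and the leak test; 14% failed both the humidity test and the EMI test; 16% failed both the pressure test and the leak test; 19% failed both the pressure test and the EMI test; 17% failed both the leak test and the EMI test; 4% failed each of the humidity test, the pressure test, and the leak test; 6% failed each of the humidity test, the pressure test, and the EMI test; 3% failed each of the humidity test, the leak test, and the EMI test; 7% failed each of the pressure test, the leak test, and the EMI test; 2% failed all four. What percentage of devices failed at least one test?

Apply inclusion-exclusion:
P(≥1) = 37 + 50 + 36 + 46 − 16 − 8 − 14 − 16 − 19 − 17 + 4 + 6 + 3 + 7 − 2 = 97%

97%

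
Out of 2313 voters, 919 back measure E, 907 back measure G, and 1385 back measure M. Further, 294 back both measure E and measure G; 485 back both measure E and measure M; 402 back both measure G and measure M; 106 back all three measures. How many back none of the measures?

|union| = 919 + 907 + 1385 − 294 − 485 − 402 + 106 = 2136
None: 2313 − 2136 = 177

177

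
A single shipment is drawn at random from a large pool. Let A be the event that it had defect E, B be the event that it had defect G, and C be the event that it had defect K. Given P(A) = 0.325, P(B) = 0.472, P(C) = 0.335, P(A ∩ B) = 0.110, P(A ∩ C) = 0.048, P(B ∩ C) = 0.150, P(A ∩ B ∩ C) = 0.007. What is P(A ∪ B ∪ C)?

0.831

Using inclusion–exclusion:
P(A ∪ B ∪ C) = 0.325 + 0.472 + 0.335 − 0.110 − 0.048 − 0.150 + 0.007 = 0.831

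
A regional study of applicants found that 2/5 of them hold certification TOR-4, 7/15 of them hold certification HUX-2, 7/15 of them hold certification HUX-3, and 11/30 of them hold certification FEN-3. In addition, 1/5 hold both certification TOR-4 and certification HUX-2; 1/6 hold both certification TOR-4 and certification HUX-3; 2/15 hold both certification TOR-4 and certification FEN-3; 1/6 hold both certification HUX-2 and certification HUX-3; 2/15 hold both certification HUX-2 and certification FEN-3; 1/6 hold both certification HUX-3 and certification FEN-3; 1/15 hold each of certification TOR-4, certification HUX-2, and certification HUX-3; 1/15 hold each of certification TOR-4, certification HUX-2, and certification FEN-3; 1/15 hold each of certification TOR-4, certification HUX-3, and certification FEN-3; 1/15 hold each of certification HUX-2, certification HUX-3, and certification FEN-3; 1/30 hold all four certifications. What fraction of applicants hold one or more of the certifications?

29/30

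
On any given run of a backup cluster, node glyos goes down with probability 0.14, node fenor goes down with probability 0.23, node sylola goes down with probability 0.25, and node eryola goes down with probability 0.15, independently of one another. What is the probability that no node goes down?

P(none) = (1 − 0.14) × (1 − 0.23) × (1 − 0.25) × (1 − 0.15) = 0.86 × 0.77 × 0.75 × 0.85 = 0.4221525

0.4221525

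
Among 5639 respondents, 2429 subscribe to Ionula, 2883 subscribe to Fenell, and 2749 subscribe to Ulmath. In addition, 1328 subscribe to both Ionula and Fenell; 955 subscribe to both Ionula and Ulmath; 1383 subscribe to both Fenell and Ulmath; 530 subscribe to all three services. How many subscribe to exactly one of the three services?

By inclusion–exclusion (exactly-one form):
|exactly one| = 2429 + 2883 + 2749 − 2·1328 − 2·955 − 2·1383 + 3·530 = 2319

2319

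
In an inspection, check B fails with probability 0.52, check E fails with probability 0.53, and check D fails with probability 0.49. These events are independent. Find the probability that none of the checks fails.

0.115056

P(none) = (1 − 0.52) × (1 − 0.53) × (1 − 0.49) = 0.48 × 0.47 × 0.51 = 0.115056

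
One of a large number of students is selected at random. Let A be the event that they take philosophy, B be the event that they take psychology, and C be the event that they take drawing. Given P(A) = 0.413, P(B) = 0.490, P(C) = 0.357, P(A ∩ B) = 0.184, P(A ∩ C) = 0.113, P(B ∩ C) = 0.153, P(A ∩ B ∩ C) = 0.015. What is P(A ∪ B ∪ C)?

0.825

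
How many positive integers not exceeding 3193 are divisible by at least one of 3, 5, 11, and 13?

floor(3193/3) + floor(3193/5) + floor(3193/11) + floor(3193/13) − floor(3193/15) − floor(3193/33) − floor(3193/39) − floor(3193/55) − floor(3193/65) − floor(3193/143) + floor(3193/165) + floor(3193/195) + floor(3193/429) + floor(3193/715) − floor(3193/2145) = 1064 + 638 + 290 + 245 − 212 − 96 − 81 − 58 − 49 − 22 + 19 + 16 + 7 + 4 − 1 = 1764

1764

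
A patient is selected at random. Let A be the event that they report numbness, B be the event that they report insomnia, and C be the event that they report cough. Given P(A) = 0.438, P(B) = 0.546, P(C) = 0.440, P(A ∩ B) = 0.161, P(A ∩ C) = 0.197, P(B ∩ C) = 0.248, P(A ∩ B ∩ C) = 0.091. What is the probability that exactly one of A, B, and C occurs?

P(exactly one) = 0.438 + 0.546 + 0.440 − 2·0.161 − 2·0.197 − 2·0.248 + 3·0.091 = 0.485

0.485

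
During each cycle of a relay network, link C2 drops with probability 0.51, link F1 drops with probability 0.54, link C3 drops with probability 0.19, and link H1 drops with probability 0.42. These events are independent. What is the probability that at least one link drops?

0.89410708

P(none) = (1 − 0.51) × (1 − 0.54) × (1 − 0.19) × (1 − 0.42) = 0.49 × 0.46 × 0.81 × 0.58 = 0.10589292
P(at least one) = 1 − 0.10589292 = 0.89410708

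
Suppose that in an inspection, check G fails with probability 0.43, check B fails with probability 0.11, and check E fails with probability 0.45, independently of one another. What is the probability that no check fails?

0.279015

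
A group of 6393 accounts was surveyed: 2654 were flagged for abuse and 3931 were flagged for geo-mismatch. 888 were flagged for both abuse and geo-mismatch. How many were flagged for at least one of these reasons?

5697

Inclusion–exclusion gives
|at least one| = 2654 + 3931 − 888 = 5697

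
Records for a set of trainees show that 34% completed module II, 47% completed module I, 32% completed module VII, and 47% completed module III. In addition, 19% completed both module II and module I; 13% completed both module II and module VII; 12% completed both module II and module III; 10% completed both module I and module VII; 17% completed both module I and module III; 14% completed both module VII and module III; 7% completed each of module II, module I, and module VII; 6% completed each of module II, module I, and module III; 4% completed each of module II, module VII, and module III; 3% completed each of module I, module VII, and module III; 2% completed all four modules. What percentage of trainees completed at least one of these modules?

By inclusion–exclusion:
P(≥1) = 34 + 47 + 32 + 47 − 19 − 13 − 12 − 10 − 17 − 14 + 7 + 6 + 4 + 3 − 2 = 93%

93%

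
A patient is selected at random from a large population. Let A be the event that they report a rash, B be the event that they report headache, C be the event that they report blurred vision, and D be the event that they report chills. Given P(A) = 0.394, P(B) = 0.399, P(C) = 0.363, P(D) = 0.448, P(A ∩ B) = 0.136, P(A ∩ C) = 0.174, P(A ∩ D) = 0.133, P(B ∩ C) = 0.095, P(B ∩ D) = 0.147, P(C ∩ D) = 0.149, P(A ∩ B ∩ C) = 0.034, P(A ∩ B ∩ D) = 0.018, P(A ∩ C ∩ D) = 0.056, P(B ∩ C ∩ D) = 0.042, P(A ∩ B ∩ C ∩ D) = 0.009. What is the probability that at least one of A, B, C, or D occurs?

0.911

P(A ∪ B ∪ C ∪ D) = 0.394 + 0.399 + 0.363 + 0.448 − 0.136 − 0.174 − 0.133 − 0.095 − 0.147 − 0.149 + 0.034 + 0.018 + 0.056 + 0.042 − 0.009 = 0.911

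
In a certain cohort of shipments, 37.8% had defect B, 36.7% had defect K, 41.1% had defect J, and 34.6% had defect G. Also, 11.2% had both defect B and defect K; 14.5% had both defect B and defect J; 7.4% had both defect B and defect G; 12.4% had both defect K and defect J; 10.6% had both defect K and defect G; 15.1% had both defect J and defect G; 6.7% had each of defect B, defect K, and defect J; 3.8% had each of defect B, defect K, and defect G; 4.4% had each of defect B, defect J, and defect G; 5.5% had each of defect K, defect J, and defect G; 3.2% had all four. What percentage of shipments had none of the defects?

P(at least one) = 37.8 + 36.7 + 41.1 + 34.6 − 11.2 − 14.5 − 7.4 − 12.4 − 10.6 − 15.1 + 6.7 + 3.8 + 4.4 + 5.5 − 3.2 = 96.2%
P(none) = 100% − 96.2% = 3.8%

3.8%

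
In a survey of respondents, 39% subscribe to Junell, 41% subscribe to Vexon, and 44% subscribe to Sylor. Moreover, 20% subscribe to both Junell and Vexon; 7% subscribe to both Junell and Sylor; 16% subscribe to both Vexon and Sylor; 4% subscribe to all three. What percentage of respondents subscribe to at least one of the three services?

85%

Apply inclusion-exclusion:
P(at least one) = 39 + 41 + 44 − 20 − 7 − 16 + 4 = 85%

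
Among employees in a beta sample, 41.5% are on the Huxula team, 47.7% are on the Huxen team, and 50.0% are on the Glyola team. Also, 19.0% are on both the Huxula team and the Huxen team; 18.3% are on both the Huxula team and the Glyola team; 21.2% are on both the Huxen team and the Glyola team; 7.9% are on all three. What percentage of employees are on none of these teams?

Inclusion–exclusion gives
P(at least one) = 41.5 + 47.7 + 50.0 − 19.0 − 18.3 − 21.2 + 7.9 = 88.6%
P(none) = 100% − 88.6% = 11.4%

11.4%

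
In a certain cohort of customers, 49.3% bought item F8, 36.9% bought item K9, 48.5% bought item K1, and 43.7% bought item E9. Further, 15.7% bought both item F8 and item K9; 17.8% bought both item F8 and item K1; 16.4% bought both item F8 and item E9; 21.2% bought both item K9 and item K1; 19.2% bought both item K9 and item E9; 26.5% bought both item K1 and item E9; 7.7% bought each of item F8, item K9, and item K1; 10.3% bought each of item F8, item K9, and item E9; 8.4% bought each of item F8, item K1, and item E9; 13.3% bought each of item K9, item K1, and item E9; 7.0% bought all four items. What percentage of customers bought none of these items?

By inclusion–exclusion:
P(union) = 49.3 + 36.9 + 48.5 + 43.7 − 15.7 − 17.8 − 16.4 − 21.2 − 19.2 − 26.5 + 7.7 + 10.3 + 8.4 + 13.3 − 7.0 = 94.3%
P(none) = 100% − 94.3% = 5.7%

5.7%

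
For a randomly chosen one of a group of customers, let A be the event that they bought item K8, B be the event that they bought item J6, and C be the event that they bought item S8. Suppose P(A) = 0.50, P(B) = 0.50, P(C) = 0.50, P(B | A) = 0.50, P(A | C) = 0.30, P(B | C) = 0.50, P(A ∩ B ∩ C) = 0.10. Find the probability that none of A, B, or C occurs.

0.05

P(A ∩ B) = P(A)·P(B|A) = 0.50 × 0.50 = 0.25
P(A ∩ C) = P(C)·P(A|C) = 0.50 × 0.30 = 0.15
P(B ∩ C) = P(C)·P(B|C) = 0.50 × 0.50 = 0.25
P(A ∪ B ∪ C) = 0.50 + 0.50 + 0.50 − 0.25 − 0.15 − 0.25 + 0.10 = 0.95
P(none) = 1 − 0.95 = 0.05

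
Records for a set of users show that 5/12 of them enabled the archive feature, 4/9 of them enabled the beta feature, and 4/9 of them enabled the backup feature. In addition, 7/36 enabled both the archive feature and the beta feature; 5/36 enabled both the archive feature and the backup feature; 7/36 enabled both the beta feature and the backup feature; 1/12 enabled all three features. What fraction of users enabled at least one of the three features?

P(at least one) = 5/12 + 4/9 + 4/9 − 7/36 − 5/36 − 7/36 + 1/12 = 31/36

31/36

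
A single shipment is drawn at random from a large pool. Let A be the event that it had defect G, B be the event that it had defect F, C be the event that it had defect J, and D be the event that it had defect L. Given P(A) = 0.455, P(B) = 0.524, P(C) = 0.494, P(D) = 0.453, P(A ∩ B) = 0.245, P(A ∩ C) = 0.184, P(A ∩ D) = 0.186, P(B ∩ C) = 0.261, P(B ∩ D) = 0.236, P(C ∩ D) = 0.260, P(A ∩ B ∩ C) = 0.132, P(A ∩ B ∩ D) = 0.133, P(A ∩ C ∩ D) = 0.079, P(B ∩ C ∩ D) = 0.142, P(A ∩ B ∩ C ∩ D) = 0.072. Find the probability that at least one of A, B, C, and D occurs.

0.968

Using inclusion–exclusion:
P(A ∪ B ∪ C ∪ D) = 0.455 + 0.524 + 0.494 + 0.453 − 0.245 − 0.184 − 0.186 − 0.261 − 0.236 − 0.260 + 0.132 + 0.133 + 0.079 + 0.142 − 0.072 = 0.968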